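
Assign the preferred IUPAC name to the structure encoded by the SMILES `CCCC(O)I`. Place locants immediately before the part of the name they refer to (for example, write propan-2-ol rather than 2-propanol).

1-iodobutan-1-ol

Counting along the main chain through the –OH group gives 4 carbons: the parent is butane.
The principal characteristic group is an alcohol (–OH), named with the suffix -ol.
Choose the numbering such that numbering from this end puts the hydroxyl group at C-1 rather than C-4.
This places the hydroxyl at C-1; an iodo group at C-1.
Assembling the pieces gives 1-iodobutan-1-ol.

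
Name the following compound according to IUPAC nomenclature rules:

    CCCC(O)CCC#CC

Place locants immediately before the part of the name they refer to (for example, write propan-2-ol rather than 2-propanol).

non-7-yn-4-ol

Counting along the main chain through the –OH group and the multiple bond gives 9 carbons: the parent is nonane.
The principal characteristic group is an alcohol (–OH), named with the suffix -ol.
The chain contains a C≡C triple bond, so the unsaturation ending is -yne.
The numbering direction is chosen so that numbering from this end puts the hydroxyl group at C-4 rather than C-6.
This places the hydroxyl at C-4; the triple bond between C-7 and C-8.
Assembling the pieces gives non-7-yn-4-ol.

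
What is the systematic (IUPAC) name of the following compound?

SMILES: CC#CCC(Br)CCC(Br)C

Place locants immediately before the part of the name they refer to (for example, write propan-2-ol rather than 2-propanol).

5,8-dibromonon-2-yne

The longest carbon chain that includes the multiple bond has 9 carbons, so the parent hydride is nonane.
A C≡C triple bond in the chain gives the infix -yne-.
Choose the numbering such that numbering from this end puts the triple bond at C-2 rather than C-7.
That gives the triple bond between C-2 and C-3; bromo groups at C-5 and C-8.
Putting it together: 5,8-dibromonon-2-yne.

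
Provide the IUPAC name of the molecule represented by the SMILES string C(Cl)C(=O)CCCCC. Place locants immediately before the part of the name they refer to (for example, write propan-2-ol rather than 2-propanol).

The longest chain bearing the carbonyl is 7 carbons long (heptane).
The highest-priority functional group is a ketone (C=O on an internal carbon), so the name ends in -one.
Choose the numbering such that numbering from this end puts the carbonyl group at C-2 rather than C-6.
This places the carbonyl at C-2; a chloro group at C-1.
The name is 1-chloroheptan-2-one.

1-chloroheptan-2-one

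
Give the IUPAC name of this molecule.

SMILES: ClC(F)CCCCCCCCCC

The longest continuous carbon chain has 11 atoms, so the parent hydride is undecane.
The numbering direction is chosen so that the substituent locant set {1,1} is lower than {11,11} at the first point of difference.
With this numbering: a chloro group at C-1; a fluoro group at C-1.
The substituents are ordered alphabetically, ignoring any di-/tri- multipliers.
Putting it together: 1-chloro-1-fluoroundecane.

1-chloro-1-fluoroundecane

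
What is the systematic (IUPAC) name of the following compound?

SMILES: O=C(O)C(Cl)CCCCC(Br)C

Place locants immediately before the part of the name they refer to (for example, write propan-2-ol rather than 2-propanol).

The longest chain bearing the –COOH group is 8 carbons long (octane).
The principal characteristic group is a carboxylic acid (terminal –COOH), named with the suffix -oic acid.
The numbering direction is chosen so that the carboxylic acid carbon is C-1 by definition.
This places a bromo group at C-7; a chloro group at C-2.
The substituents are ordered alphabetically, ignoring any di-/tri- multipliers.
Assembling the pieces gives 7-bromo-2-chlorooctanoic acid.

7-bromo-2-chlorooctanoic acid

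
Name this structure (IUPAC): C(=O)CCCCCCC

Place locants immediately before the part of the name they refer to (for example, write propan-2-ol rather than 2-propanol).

octanal

The longest carbon chain that includes the –CHO group has 8 carbons, so the parent hydride is octane.
An aldehyde (terminal –CHO) is the principal characteristic group, giving the suffix -al.
Number the chain so that the aldehyde carbon is C-1 by definition.
Putting it together: octanal.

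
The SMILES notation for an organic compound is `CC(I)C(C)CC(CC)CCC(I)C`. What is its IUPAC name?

5-ethyl-2,8-diiodo-3-methylnonane

The parent chain contains 9 carbons (nonane).
Number the chain so that the substituent locant set {2,3,5,8} is lower than {2,5,7,8} at the first point of difference.
This places an ethyl group at C-5; iodo groups at C-2 and C-8; a methyl group at C-3.
Prefixes are listed alphabetically: ethyl, iodo, methyl.
Putting it together: 5-ethyl-2,8-diiodo-3-methylnonane.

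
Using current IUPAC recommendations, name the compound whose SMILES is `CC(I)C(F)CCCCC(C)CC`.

The parent chain contains 10 carbons (decane).
Number the chain so that the substituent locant set {2,3,8} is lower than {3,8,9} at the first point of difference.
That gives a fluoro group at C-3; an iodo group at C-2; a methyl group at C-8.
Substituent prefixes are cited in alphabetical order (multiplying prefixes like di-/tri- are ignored for ordering).
Putting it together: 3-fluoro-2-iodo-8-methyldecane.

3-fluoro-2-iodo-8-methyldecane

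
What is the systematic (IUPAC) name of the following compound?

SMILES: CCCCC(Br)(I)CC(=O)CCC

The longest chain bearing the carbonyl is 10 carbons long (decane).
A ketone (C=O on an internal carbon) is the principal characteristic group, giving the suffix -one.
Number the chain so that numbering from this end puts the carbonyl group at C-4 rather than C-7.
This places the carbonyl at C-4; a bromo group at C-6; an iodo group at C-6.
Prefixes are listed alphabetically: bromo, iodo.
Putting it together: 6-bromo-6-iododecan-4-one.

6-bromo-6-iododecan-4-one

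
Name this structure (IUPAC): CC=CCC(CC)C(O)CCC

The longest chain bearing the –OH group and the multiple bond is 9 carbons long (nonane).
An alcohol (–OH) is the principal characteristic group, giving the suffix -ol.
There is one C=C double bond, indicated by the ending -ene.
Number the chain so that numbering from this end puts the hydroxyl group at C-4 rather than C-6.
That gives the hydroxyl at C-4; the double bond between C-7 and C-8; an ethyl group at C-5.
The name is 5-ethylnon-7-en-4-ol.

5-ethylnon-7-en-4-ol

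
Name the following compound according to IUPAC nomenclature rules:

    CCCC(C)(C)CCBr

1-bromo-3,3-dimethylhexane

The longest continuous carbon chain has 6 atoms, so the parent hydride is hexane.
The numbering direction is chosen so that the substituent locant set {1,3,3} is lower than {4,4,6} at the first point of difference.
This places a bromo group at C-1; two methyl groups at C-3.
The substituents are ordered alphabetically, ignoring any di-/tri- multipliers.
Putting it together: 1-bromo-3,3-dimethylhexane.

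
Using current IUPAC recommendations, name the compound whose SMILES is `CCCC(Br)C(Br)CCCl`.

The parent chain contains 7 carbons (heptane).
Number the chain so that the substituent locant set {1,3,4} is lower than {4,5,7} at the first point of difference.
That gives bromo groups at C-3 and C-4; a chloro group at C-1.
Substituent prefixes are cited in alphabetical order (multiplying prefixes like di-/tri- are ignored for ordering).
Assembling the pieces gives 3,4-dibromo-1-chloroheptane.

3,4-dibromo-1-chloroheptane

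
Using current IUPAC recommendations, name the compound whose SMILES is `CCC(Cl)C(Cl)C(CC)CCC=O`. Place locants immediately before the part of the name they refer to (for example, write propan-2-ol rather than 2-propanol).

The longest carbon chain that includes the –CHO group has 8 carbons, so the parent hydride is octane.
An aldehyde (terminal –CHO) is the principal characteristic group, giving the suffix -al.
Number the chain so that the aldehyde carbon is C-1 by definition.
This places chloro groups at C-5 and C-6; an ethyl group at C-4.
Substituent prefixes are cited in alphabetical order (multiplying prefixes like di-/tri- are ignored for ordering).
The name is 5,6-dichloro-4-ethyloctanal.

5,6-dichloro-4-ethyloctanal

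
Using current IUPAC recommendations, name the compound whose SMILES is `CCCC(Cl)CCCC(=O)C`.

Counting along the main chain through the carbonyl gives 9 carbons: the parent is nonane.
The highest-priority functional group is a ketone (C=O on an internal carbon), so the name ends in -one.
The numbering direction is chosen so that numbering from this end puts the carbonyl group at C-2 rather than C-8.
With this numbering: the carbonyl at C-2; a chloro group at C-6.
The name is 6-chlorononan-2-one.

6-chlorononan-2-one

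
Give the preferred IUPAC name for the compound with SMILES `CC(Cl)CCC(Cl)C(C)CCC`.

2,5-dichloro-6-methylnonane

The longest continuous carbon chain has 9 atoms, so the parent hydride is nonane.
Choose the numbering such that the substituent locant set {2,5,6} is lower than {4,5,8} at the first point of difference.
That gives chloro groups at C-2 and C-5; a methyl group at C-6.
Substituent prefixes are cited in alphabetical order (multiplying prefixes like di-/tri- are ignored for ordering).
The name is 2,5-dichloro-6-methylnonane.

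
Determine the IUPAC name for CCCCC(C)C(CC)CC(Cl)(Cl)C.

2,2-dichloro-4-ethyl-5-methylnonane

The parent chain contains 9 carbons (nonane).
Choose the numbering such that the substituent locant set {2,2,4,5} is lower than {5,6,8,8} at the first point of difference.
This places two chloro groups at C-2; an ethyl group at C-4; a methyl group at C-5.
Substituent prefixes are cited in alphabetical order (multiplying prefixes like di-/tri- are ignored for ordering).
The name is 2,2-dichloro-4-ethyl-5-methylnonane.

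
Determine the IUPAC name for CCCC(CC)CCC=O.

The longest carbon chain that includes the –CHO group has 7 carbons, so the parent hydride is heptane.
An aldehyde (terminal –CHO) is the principal characteristic group, giving the suffix -al.
Number the chain so that the aldehyde carbon is C-1 by definition.
This places an ethyl group at C-4.
Putting it together: 4-ethylheptanal.

4-ethylheptanal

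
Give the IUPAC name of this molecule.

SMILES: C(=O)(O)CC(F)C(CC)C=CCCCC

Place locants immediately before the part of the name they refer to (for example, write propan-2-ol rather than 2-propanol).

The longest chain bearing the –COOH group and the multiple bond is 10 carbons long (decane).
A carboxylic acid (terminal –COOH) is the principal characteristic group, giving the suffix -oic acid.
There is one C=C double bond, indicated by the ending -ene.
Number the chain so that the carboxylic acid carbon is C-1 by definition.
This places the double bond between C-5 and C-6; an ethyl group at C-4; a fluoro group at C-3.
Substituent prefixes are cited in alphabetical order (multiplying prefixes like di-/tri- are ignored for ordering).
Putting it together: 4-ethyl-3-fluorodec-5-enoic acid.

4-ethyl-3-fluorodec-5-enoic acid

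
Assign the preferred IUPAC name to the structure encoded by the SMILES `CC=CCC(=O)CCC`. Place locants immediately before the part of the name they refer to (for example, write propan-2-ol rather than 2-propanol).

Counting along the main chain through the carbonyl and the multiple bond gives 8 carbons: the parent is octane.
The principal characteristic group is a ketone (C=O on an internal carbon), named with the suffix -one.
The chain contains a C=C double bond, so the unsaturation ending is -ene.
Choose the numbering such that numbering from this end puts the carbonyl group at C-4 rather than C-5.
With this numbering: the carbonyl at C-4; the double bond between C-6 and C-7.
Putting it together: oct-6-en-4-one.

oct-6-en-4-one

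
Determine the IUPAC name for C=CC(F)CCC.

3-fluorohex-1-ene

The longest chain bearing the multiple bond is 6 carbons long (hexane).
There is one C=C double bond, indicated by the ending -ene.
Number the chain so that numbering from this end puts the double bond at C-1 rather than C-5.
With this numbering: the double bond between C-1 and C-2; a fluoro group at C-3.
Assembling the pieces gives 3-fluorohex-1-ene.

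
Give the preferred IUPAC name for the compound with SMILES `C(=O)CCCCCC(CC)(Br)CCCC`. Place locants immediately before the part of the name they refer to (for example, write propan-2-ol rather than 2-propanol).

The longest chain bearing the –CHO group is 11 carbons long (undecane).
The principal characteristic group is an aldehyde (terminal –CHO), named with the suffix -al.
The numbering direction is chosen so that the aldehyde carbon is C-1 by definition.
That gives a bromo group at C-7; an ethyl group at C-7.
Substituent prefixes are cited in alphabetical order (multiplying prefixes like di-/tri- are ignored for ordering).
Assembling the pieces gives 7-bromo-7-ethylundecanal.

7-bromo-7-ethylundecanal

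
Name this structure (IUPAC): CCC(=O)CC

The longest chain bearing the carbonyl is 5 carbons long (pentane).
The principal characteristic group is a ketone (C=O on an internal carbon), named with the suffix -one.
The molecule is symmetric, so either numbering direction gives the same locants.
That gives the carbonyl at C-3.
Assembling the pieces gives pentan-3-one.

pentan-3-one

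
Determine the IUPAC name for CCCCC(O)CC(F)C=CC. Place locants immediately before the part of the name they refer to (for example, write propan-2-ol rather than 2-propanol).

The longest carbon chain that includes the –OH group and the multiple bond has 10 carbons, so the parent hydride is decane.
The highest-priority functional group is an alcohol (–OH), so the name ends in -ol.
There is one C=C double bond, indicated by the ending -ene.
Number the chain so that numbering from this end puts the hydroxyl group at C-5 rather than C-6.
With this numbering: the hydroxyl at C-5; the double bond between C-8 and C-9; a fluoro group at C-7.
The name is 7-fluorodec-8-en-5-ol.

7-fluorodec-8-en-5-ol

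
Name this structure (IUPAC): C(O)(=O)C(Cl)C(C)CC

The longest carbon chain that includes the –COOH group has 5 carbons, so the parent hydride is pentane.
The principal characteristic group is a carboxylic acid (terminal –COOH), named with the suffix -oic acid.
Choose the numbering such that the carboxylic acid carbon is C-1 by definition.
With this numbering: a chloro group at C-2; a methyl group at C-3.
Prefixes are listed alphabetically: chloro, methyl.
Assembling the pieces gives 2-chloro-3-methylpentanoic acid.

2-chloro-3-methylpentanoic acid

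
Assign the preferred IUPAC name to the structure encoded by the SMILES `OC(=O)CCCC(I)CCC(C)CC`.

The longest carbon chain that includes the –COOH group has 10 carbons, so the parent hydride is decane.
The highest-priority functional group is a carboxylic acid (terminal –COOH), so the name ends in -oic acid.
Choose the numbering such that the carboxylic acid carbon is C-1 by definition.
This places an iodo group at C-5; a methyl group at C-8.
Substituent prefixes are cited in alphabetical order (multiplying prefixes like di-/tri- are ignored for ordering).
Putting it together: 5-iodo-8-methyldecanoic acid.

5-iodo-8-methyldecanoic acid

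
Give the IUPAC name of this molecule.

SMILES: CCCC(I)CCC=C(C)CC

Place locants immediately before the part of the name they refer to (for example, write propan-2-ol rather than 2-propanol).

The longest carbon chain that includes the multiple bond has 10 carbons, so the parent hydride is decane.
A C=C double bond in the chain gives the infix -ene-.
Choose the numbering such that numbering from this end puts the double bond at C-3 rather than C-7.
With this numbering: the double bond between C-3 and C-4; an iodo group at C-7; a methyl group at C-3.
Substituent prefixes are cited in alphabetical order (multiplying prefixes like di-/tri- are ignored for ordering).
The name is 7-iodo-3-methyldec-3-ene.

7-iodo-3-methyldec-3-ene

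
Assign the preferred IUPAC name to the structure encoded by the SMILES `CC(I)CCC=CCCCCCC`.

The longest carbon chain that includes the multiple bond has 12 carbons, so the parent hydride is dodecane.
The chain contains a C=C double bond, so the unsaturation ending is -ene.
The numbering direction is chosen so that numbering from this end puts the double bond at C-5 rather than C-7.
With this numbering: the double bond between C-5 and C-6; an iodo group at C-2.
The name is 2-iodododec-5-ene.

2-iodododec-5-ene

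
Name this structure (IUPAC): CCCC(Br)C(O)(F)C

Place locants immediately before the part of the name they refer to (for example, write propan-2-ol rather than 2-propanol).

The longest carbon chain that includes the –OH group has 6 carbons, so the parent hydride is hexane.
An alcohol (–OH) is the principal characteristic group, giving the suffix -ol.
Choose the numbering such that numbering from this end puts the hydroxyl group at C-2 rather than C-5.
This places the hydroxyl at C-2; a bromo group at C-3; a fluoro group at C-2.
Substituent prefixes are cited in alphabetical order (multiplying prefixes like di-/tri- are ignored for ordering).
Assembling the pieces gives 3-bromo-2-fluorohexan-2-ol.

3-bromo-2-fluorohexan-2-ol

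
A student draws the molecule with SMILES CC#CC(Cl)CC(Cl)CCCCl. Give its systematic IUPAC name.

Counting along the main chain through the multiple bond gives 9 carbons: the parent is nonane.
The chain contains a C≡C triple bond, so the unsaturation ending is -yne.
The numbering direction is chosen so that numbering from this end puts the triple bond at C-2 rather than C-7.
That gives the triple bond between C-2 and C-3; chloro groups at C-4 and C-6 and C-9.
Assembling the pieces gives 4,6,9-trichloronon-2-yne.

4,6,9-trichloronon-2-yne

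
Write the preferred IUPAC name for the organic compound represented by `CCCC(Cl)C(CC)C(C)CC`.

5-chloro-4-ethyl-3-methyloctane

The longest carbon chain is 8 atoms: the parent is octane.
Number the chain so that the substituent locant set {3,4,5} is lower than {4,5,6} at the first point of difference.
With this numbering: a chloro group at C-5; an ethyl group at C-4; a methyl group at C-3.
Prefixes are listed alphabetically: chloro, ethyl, methyl.
Putting it together: 5-chloro-4-ethyl-3-methyloctane.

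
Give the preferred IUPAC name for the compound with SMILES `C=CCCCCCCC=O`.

The longest carbon chain that includes the –CHO group and the multiple bond has 9 carbons, so the parent hydride is nonane.
The principal characteristic group is an aldehyde (terminal –CHO), named with the suffix -al.
A C=C double bond in the chain gives the infix -ene-.
Choose the numbering such that the aldehyde carbon is C-1 by definition.
That gives the double bond between C-8 and C-9.
Assembling the pieces gives non-8-enal.

non-8-enal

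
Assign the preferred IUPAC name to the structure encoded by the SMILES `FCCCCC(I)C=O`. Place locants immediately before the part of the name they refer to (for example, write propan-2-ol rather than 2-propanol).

6-fluoro-2-iodohexanal

The longest carbon chain that includes the –CHO group has 6 carbons, so the parent hydride is hexane.
The highest-priority functional group is an aldehyde (terminal –CHO), so the name ends in -al.
Choose the numbering such that the aldehyde carbon is C-1 by definition.
This places a fluoro group at C-6; an iodo group at C-2.
Substituent prefixes are cited in alphabetical order (multiplying prefixes like di-/tri- are ignored for ordering).
The name is 6-fluoro-2-iodohexanal.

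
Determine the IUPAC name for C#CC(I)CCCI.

The longest carbon chain that includes the multiple bond has 6 carbons, so the parent hydride is hexane.
A C≡C triple bond in the chain gives the infix -yne-.
The numbering direction is chosen so that numbering from this end puts the triple bond at C-1 rather than C-5.
With this numbering: the triple bond between C-1 and C-2; iodo groups at C-3 and C-6.
The name is 3,6-diiodohex-1-yne.

3,6-diiodohex-1-yne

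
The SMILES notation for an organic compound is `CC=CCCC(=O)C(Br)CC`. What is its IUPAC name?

Counting along the main chain through the carbonyl and the multiple bond gives 9 carbons: the parent is nonane.
A ketone (C=O on an internal carbon) is the principal characteristic group, giving the suffix -one.
The chain contains a C=C double bond, so the unsaturation ending is -ene.
Choose the numbering such that numbering from this end puts the carbonyl group at C-4 rather than C-6.
That gives the carbonyl at C-4; the double bond between C-7 and C-8; a bromo group at C-3.
Putting it together: 3-bromonon-7-en-4-one.

3-bromonon-7-en-4-one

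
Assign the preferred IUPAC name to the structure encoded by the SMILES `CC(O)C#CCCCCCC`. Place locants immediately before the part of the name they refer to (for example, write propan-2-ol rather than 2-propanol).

dec-3-yn-2-ol

Counting along the main chain through the –OH group and the multiple bond gives 10 carbons: the parent is decane.
An alcohol (–OH) is the principal characteristic group, giving the suffix -ol.
A C≡C triple bond in the chain gives the infix -yne-.
Number the chain so that numbering from this end puts the hydroxyl group at C-2 rather than C-9.
That gives the hydroxyl at C-2; the triple bond between C-3 and C-4.
Putting it together: dec-3-yn-2-ol.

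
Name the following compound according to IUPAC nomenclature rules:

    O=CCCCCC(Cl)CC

6-chlorooctanal

The longest carbon chain that includes the –CHO group has 8 carbons, so the parent hydride is octane.
The highest-priority functional group is an aldehyde (terminal –CHO), so the name ends in -al.
Number the chain so that the aldehyde carbon is C-1 by definition.
That gives a chloro group at C-6.
The name is 6-chlorooctanal.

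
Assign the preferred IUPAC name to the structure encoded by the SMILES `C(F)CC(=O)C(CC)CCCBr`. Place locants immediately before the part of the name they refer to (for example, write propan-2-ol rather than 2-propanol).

7-bromo-4-ethyl-1-fluoroheptan-3-one

The longest chain bearing the carbonyl is 7 carbons long (heptane).
The principal characteristic group is a ketone (C=O on an internal carbon), named with the suffix -one.
The numbering direction is chosen so that numbering from this end puts the carbonyl group at C-3 rather than C-5.
This places the carbonyl at C-3; a bromo group at C-7; an ethyl group at C-4; a fluoro group at C-1.
Prefixes are listed alphabetically: bromo, ethyl, fluoro.
Putting it together: 7-bromo-4-ethyl-1-fluoroheptan-3-one.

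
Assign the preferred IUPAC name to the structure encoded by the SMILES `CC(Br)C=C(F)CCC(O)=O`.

6-bromo-4-fluorohept-4-enoic acid

The longest chain bearing the –COOH group and the multiple bond is 7 carbons long (heptane).
A carboxylic acid (terminal –COOH) is the principal characteristic group, giving the suffix -oic acid.
There is one C=C double bond, indicated by the ending -ene.
Number the chain so that the carboxylic acid carbon is C-1 by definition.
That gives the double bond between C-4 and C-5; a bromo group at C-6; a fluoro group at C-4.
Prefixes are listed alphabetically: bromo, fluoro.
Putting it together: 6-bromo-4-fluorohept-4-enoic acid.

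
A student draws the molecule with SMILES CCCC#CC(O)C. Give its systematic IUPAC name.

Counting along the main chain through the –OH group and the multiple bond gives 7 carbons: the parent is heptane.
The principal characteristic group is an alcohol (–OH), named with the suffix -ol.
A C≡C triple bond in the chain gives the infix -yne-.
The numbering direction is chosen so that numbering from this end puts the hydroxyl group at C-2 rather than C-6.
This places the hydroxyl at C-2; the triple bond between C-3 and C-4.
Putting it together: hept-3-yn-2-ol.

hept-3-yn-2-ol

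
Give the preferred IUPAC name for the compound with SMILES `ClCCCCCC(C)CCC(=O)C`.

10-chloro-5-methyldecan-2-one

Counting along the main chain through the carbonyl gives 10 carbons: the parent is decane.
The principal characteristic group is a ketone (C=O on an internal carbon), named with the suffix -one.
The numbering direction is chosen so that numbering from this end puts the carbonyl group at C-2 rather than C-9.
This places the carbonyl at C-2; a chloro group at C-10; a methyl group at C-5.
Prefixes are listed alphabetically: chloro, methyl.
Putting it together: 10-chloro-5-methyldecan-2-one.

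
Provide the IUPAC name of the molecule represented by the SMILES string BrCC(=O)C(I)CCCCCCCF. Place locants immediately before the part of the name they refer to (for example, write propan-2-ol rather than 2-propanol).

Counting along the main chain through the carbonyl gives 10 carbons: the parent is decane.
The highest-priority functional group is a ketone (C=O on an internal carbon), so the name ends in -one.
The numbering direction is chosen so that numbering from this end puts the carbonyl group at C-2 rather than C-9.
This places the carbonyl at C-2; a bromo group at C-1; a fluoro group at C-10; an iodo group at C-3.
Prefixes are listed alphabetically: bromo, fluoro, iodo.
Assembling the pieces gives 1-bromo-10-fluoro-3-iododecan-2-one.

1-bromo-10-fluoro-3-iododecan-2-one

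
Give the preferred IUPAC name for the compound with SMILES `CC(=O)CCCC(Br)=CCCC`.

Counting along the main chain through the carbonyl and the multiple bond gives 10 carbons: the parent is decane.
A ketone (C=O on an internal carbon) is the principal characteristic group, giving the suffix -one.
A C=C double bond in the chain gives the infix -ene-.
Number the chain so that numbering from this end puts the carbonyl group at C-2 rather than C-9.
That gives the carbonyl at C-2; the double bond between C-6 and C-7; a bromo group at C-6.
Assembling the pieces gives 6-bromodec-6-en-2-one.

6-bromodec-6-en-2-one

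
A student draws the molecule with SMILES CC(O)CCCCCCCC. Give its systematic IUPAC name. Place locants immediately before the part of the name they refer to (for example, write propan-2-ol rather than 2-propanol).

decan-2-ol

The longest chain bearing the –OH group is 10 carbons long (decane).
The highest-priority functional group is an alcohol (–OH), so the name ends in -ol.
Choose the numbering such that numbering from this end puts the hydroxyl group at C-2 rather than C-9.
This places the hydroxyl at C-2.
Assembling the pieces gives decan-2-ol.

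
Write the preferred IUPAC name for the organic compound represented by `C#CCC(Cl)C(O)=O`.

The longest chain bearing the –COOH group and the multiple bond is 5 carbons long (pentane).
A carboxylic acid (terminal –COOH) is the principal characteristic group, giving the suffix -oic acid.
A C≡C triple bond in the chain gives the infix -yne-.
The numbering direction is chosen so that the carboxylic acid carbon is C-1 by definition.
With this numbering: the triple bond between C-4 and C-5; a chloro group at C-2.
The name is 2-chloropent-4-ynoic acid.

2-chloropent-4-ynoic acid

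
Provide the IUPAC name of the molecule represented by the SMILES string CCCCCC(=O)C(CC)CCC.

4-ethyldecan-5-one

Counting along the main chain through the carbonyl gives 10 carbons: the parent is decane.
The highest-priority functional group is a ketone (C=O on an internal carbon), so the name ends in -one.
Number the chain so that numbering from this end puts the carbonyl group at C-5 rather than C-6.
This places the carbonyl at C-5; an ethyl group at C-4.
Assembling the pieces gives 4-ethyldecan-5-one.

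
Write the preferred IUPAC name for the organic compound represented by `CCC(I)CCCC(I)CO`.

Counting along the main chain through the –OH group gives 8 carbons: the parent is octane.
The highest-priority functional group is an alcohol (–OH), so the name ends in -ol.
Choose the numbering such that numbering from this end puts the hydroxyl group at C-1 rather than C-8.
This places the hydroxyl at C-1; iodo groups at C-2 and C-6.
Assembling the pieces gives 2,6-diiodooctan-1-ol.

2,6-diiodooctan-1-ol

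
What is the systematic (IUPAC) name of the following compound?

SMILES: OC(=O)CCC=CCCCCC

dec-4-enoic acid

The longest carbon chain that includes the –COOH group and the multiple bond has 10 carbons, so the parent hydride is decane.
The principal characteristic group is a carboxylic acid (terminal –COOH), named with the suffix -oic acid.
The chain contains a C=C double bond, so the unsaturation ending is -ene.
Number the chain so that the carboxylic acid carbon is C-1 by definition.
That gives the double bond between C-4 and C-5.
Putting it together: dec-4-enoic acid.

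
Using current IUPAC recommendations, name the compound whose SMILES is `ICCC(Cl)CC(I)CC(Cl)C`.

3,7-dichloro-1,5-diiodooctane

The longest carbon chain is 8 atoms: the parent is octane.
Number the chain so that the substituent locant set {1,3,5,7} is lower than {2,4,6,8} at the first point of difference.
This places chloro groups at C-3 and C-7; iodo groups at C-1 and C-5.
The substituents are ordered alphabetically, ignoring any di-/tri- multipliers.
Putting it together: 3,7-dichloro-1,5-diiodooctane.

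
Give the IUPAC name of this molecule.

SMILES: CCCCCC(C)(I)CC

The longest carbon chain is 8 atoms: the parent is octane.
Number the chain so that the substituent locant set {3,3} is lower than {6,6} at the first point of difference.
This places an iodo group at C-3; a methyl group at C-3.
Substituent prefixes are cited in alphabetical order (multiplying prefixes like di-/tri- are ignored for ordering).
Putting it together: 3-iodo-3-methyloctane.

3-iodo-3-methyloctane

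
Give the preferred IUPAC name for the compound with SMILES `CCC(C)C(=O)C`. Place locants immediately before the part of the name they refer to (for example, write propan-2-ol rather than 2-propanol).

3-methylpentan-2-one

Counting along the main chain through the carbonyl gives 5 carbons: the parent is pentane.
The highest-priority functional group is a ketone (C=O on an internal carbon), so the name ends in -one.
The numbering direction is chosen so that numbering from this end puts the carbonyl group at C-2 rather than C-4.
This places the carbonyl at C-2; a methyl group at C-3.
Putting it together: 3-methylpentan-2-one.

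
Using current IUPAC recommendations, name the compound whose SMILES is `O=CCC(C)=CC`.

The longest chain bearing the –CHO group and the multiple bond is 5 carbons long (pentane).
The highest-priority functional group is an aldehyde (terminal –CHO), so the name ends in -al.
The chain contains a C=C double bond, so the unsaturation ending is -ene.
The numbering direction is chosen so that the aldehyde carbon is C-1 by definition.
This places the double bond between C-3 and C-4; a methyl group at C-3.
Assembling the pieces gives 3-methylpent-3-enal.

3-methylpent-3-enal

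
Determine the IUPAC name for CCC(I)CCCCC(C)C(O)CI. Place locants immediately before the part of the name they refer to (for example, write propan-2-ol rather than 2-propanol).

1,8-diiodo-3-methyldecan-2-ol

The longest carbon chain that includes the –OH group has 10 carbons, so the parent hydride is decane.
The principal characteristic group is an alcohol (–OH), named with the suffix -ol.
Number the chain so that numbering from this end puts the hydroxyl group at C-2 rather than C-9.
That gives the hydroxyl at C-2; iodo groups at C-1 and C-8; a methyl group at C-3.
The substituents are ordered alphabetically, ignoring any di-/tri- multipliers.
Assembling the pieces gives 1,8-diiodo-3-methyldecan-2-ol.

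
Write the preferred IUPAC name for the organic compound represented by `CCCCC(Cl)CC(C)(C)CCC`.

The longest carbon chain is 10 atoms: the parent is decane.
Number the chain so that the substituent locant set {4,4,6} is lower than {5,7,7} at the first point of difference.
This places a chloro group at C-6; two methyl groups at C-4.
Substituent prefixes are cited in alphabetical order (multiplying prefixes like di-/tri- are ignored for ordering).
The name is 6-chloro-4,4-dimethyldecane.

6-chloro-4,4-dimethyldecane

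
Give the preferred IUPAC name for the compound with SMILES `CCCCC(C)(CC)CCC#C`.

5-ethyl-5-methylnon-1-yne

The longest carbon chain that includes the multiple bond has 9 carbons, so the parent hydride is nonane.
The chain contains a C≡C triple bond, so the unsaturation ending is -yne.
Choose the numbering such that numbering from this end puts the triple bond at C-1 rather than C-8.
That gives the triple bond between C-1 and C-2; an ethyl group at C-5; a methyl group at C-5.
The substituents are ordered alphabetically, ignoring any di-/tri- multipliers.
Assembling the pieces gives 5-ethyl-5-methylnon-1-yne.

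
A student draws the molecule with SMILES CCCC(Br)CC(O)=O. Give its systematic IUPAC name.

Counting along the main chain through the –COOH group gives 6 carbons: the parent is hexane.
The highest-priority functional group is a carboxylic acid (terminal –COOH), so the name ends in -oic acid.
The numbering direction is chosen so that the carboxylic acid carbon is C-1 by definition.
That gives a bromo group at C-3.
The name is 3-bromohexanoic acid.

3-bromohexanoic acid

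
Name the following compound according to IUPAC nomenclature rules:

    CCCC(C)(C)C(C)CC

The longest carbon chain is 7 atoms: the parent is heptane.
Number the chain so that the substituent locant set {3,4,4} is lower than {4,4,5} at the first point of difference.
This places methyl groups at C-3 and C-4 (×2).
The name is 3,4,4-trimethylheptane.

3,4,4-trimethylheptane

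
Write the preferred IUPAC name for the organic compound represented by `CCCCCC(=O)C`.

heptan-2-one

The longest chain bearing the carbonyl is 7 carbons long (heptane).
The highest-priority functional group is a ketone (C=O on an internal carbon), so the name ends in -one.
Number the chain so that numbering from this end puts the carbonyl group at C-2 rather than C-6.
That gives the carbonyl at C-2.
Putting it together: heptan-2-one.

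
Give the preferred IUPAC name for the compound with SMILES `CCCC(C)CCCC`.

The longest carbon chain is 8 atoms: the parent is octane.
Choose the numbering such that the substituent locant set {4} is lower than {5} at the first point of difference.
This places a methyl group at C-4.
Assembling the pieces gives 4-methyloctane.

4-methyloctane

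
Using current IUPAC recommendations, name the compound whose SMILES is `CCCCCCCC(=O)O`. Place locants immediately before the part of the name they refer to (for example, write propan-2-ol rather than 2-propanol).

Counting along the main chain through the –COOH group gives 8 carbons: the parent is octane.
The highest-priority functional group is a carboxylic acid (terminal –COOH), so the name ends in -oic acid.
The numbering direction is chosen so that the carboxylic acid carbon is C-1 by definition.
The name is octanoic acid.

octanoic acid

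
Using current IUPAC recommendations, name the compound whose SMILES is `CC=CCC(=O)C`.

The longest carbon chain that includes the carbonyl and the multiple bond has 6 carbons, so the parent hydride is hexane.
The highest-priority functional group is a ketone (C=O on an internal carbon), so the name ends in -one.
The chain contains a C=C double bond, so the unsaturation ending is -ene.
The numbering direction is chosen so that numbering from this end puts the carbonyl group at C-2 rather than C-5.
This places the carbonyl at C-2; the double bond between C-4 and C-5.
Putting it together: hex-4-en-2-one.

hex-4-en-2-one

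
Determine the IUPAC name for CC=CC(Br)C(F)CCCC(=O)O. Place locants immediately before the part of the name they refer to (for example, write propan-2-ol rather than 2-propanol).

The longest carbon chain that includes the –COOH group and the multiple bond has 9 carbons, so the parent hydride is nonane.
A carboxylic acid (terminal –COOH) is the principal characteristic group, giving the suffix -oic acid.
There is one C=C double bond, indicated by the ending -ene.
Number the chain so that the carboxylic acid carbon is C-1 by definition.
That gives the double bond between C-7 and C-8; a bromo group at C-6; a fluoro group at C-5.
The substituents are ordered alphabetically, ignoring any di-/tri- multipliers.
Putting it together: 6-bromo-5-fluoronon-7-enoic acid.

6-bromo-5-fluoronon-7-enoic acid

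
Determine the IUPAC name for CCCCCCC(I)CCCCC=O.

Counting along the main chain through the –CHO group gives 12 carbons: the parent is dodecane.
An aldehyde (terminal –CHO) is the principal characteristic group, giving the suffix -al.
Number the chain so that the aldehyde carbon is C-1 by definition.
With this numbering: an iodo group at C-6.
Putting it together: 6-iodododecanal.

6-iodododecanal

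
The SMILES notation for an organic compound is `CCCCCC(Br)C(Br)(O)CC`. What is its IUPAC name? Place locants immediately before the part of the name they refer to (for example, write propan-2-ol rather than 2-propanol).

The longest chain bearing the –OH group is 9 carbons long (nonane).
An alcohol (–OH) is the principal characteristic group, giving the suffix -ol.
Number the chain so that numbering from this end puts the hydroxyl group at C-3 rather than C-7.
That gives the hydroxyl at C-3; bromo groups at C-3 and C-4.
Putting it together: 3,4-dibromononan-3-ol.

3,4-dibromononan-3-ol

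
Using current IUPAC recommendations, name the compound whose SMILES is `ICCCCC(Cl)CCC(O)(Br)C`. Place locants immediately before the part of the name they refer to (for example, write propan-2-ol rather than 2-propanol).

The longest chain bearing the –OH group is 9 carbons long (nonane).
The highest-priority functional group is an alcohol (–OH), so the name ends in -ol.
Number the chain so that numbering from this end puts the hydroxyl group at C-2 rather than C-8.
That gives the hydroxyl at C-2; a bromo group at C-2; a chloro group at C-5; an iodo group at C-9.
Substituent prefixes are cited in alphabetical order (multiplying prefixes like di-/tri- are ignored for ordering).
Assembling the pieces gives 2-bromo-5-chloro-9-iodononan-2-ol.

2-bromo-5-chloro-9-iodononan-2-ol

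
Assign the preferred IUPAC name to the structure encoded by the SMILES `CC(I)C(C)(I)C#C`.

3,4-diiodo-3-methylpent-1-yne

Counting along the main chain through the multiple bond gives 5 carbons: the parent is pentane.
There is one C≡C triple bond, indicated by the ending -yne.
Choose the numbering such that numbering from this end puts the triple bond at C-1 rather than C-4.
That gives the triple bond between C-1 and C-2; iodo groups at C-3 and C-4; a methyl group at C-3.
Substituent prefixes are cited in alphabetical order (multiplying prefixes like di-/tri- are ignored for ordering).
Putting it together: 3,4-diiodo-3-methylpent-1-yne.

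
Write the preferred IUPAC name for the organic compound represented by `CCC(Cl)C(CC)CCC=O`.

The longest carbon chain that includes the –CHO group has 7 carbons, so the parent hydride is heptane.
The principal characteristic group is an aldehyde (terminal –CHO), named with the suffix -al.
Choose the numbering such that the aldehyde carbon is C-1 by definition.
This places a chloro group at C-5; an ethyl group at C-4.
The substituents are ordered alphabetically, ignoring any di-/tri- multipliers.
Assembling the pieces gives 5-chloro-4-ethylheptanal.

5-chloro-4-ethylheptanal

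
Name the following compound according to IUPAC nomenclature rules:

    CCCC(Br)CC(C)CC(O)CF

Counting along the main chain through the –OH group gives 9 carbons: the parent is nonane.
The highest-priority functional group is an alcohol (–OH), so the name ends in -ol.
Choose the numbering such that numbering from this end puts the hydroxyl group at C-2 rather than C-8.
That gives the hydroxyl at C-2; a bromo group at C-6; a fluoro group at C-1; a methyl group at C-4.
The substituents are ordered alphabetically, ignoring any di-/tri- multipliers.
The name is 6-bromo-1-fluoro-4-methylnonan-2-ol.

6-bromo-1-fluoro-4-methylnonan-2-ol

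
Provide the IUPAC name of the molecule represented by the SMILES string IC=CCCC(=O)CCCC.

The longest carbon chain that includes the carbonyl and the multiple bond has 9 carbons, so the parent hydride is nonane.
A ketone (C=O on an internal carbon) is the principal characteristic group, giving the suffix -one.
There is one C=C double bond, indicated by the ending -ene.
Choose the numbering such that numbering from this end puts the double bond at C-1 rather than C-8.
That gives the carbonyl at C-5; the double bond between C-1 and C-2; an iodo group at C-1.
Assembling the pieces gives 1-iodonon-1-en-5-one.

1-iodonon-1-en-5-one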